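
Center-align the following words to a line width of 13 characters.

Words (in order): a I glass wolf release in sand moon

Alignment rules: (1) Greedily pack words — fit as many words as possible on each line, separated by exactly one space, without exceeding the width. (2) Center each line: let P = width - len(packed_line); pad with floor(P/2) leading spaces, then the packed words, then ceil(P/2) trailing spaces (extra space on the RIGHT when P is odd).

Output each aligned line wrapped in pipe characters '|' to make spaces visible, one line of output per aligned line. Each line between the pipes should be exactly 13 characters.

Line 1: ['a', 'I', 'glass'] (min_width=9, slack=4)
Line 2: ['wolf', 'release'] (min_width=12, slack=1)
Line 3: ['in', 'sand', 'moon'] (min_width=12, slack=1)

Answer: |  a I glass  |
|wolf release |
|in sand moon |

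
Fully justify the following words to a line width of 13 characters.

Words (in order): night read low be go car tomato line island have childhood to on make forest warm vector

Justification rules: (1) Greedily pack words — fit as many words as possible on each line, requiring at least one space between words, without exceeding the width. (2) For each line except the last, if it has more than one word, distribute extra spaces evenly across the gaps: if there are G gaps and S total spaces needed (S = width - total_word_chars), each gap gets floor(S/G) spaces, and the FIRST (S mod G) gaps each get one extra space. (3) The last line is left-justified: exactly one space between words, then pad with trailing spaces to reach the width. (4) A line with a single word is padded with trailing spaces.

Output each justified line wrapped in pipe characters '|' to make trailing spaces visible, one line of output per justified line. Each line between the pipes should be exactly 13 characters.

Answer: |night    read|
|low be go car|
|tomato   line|
|island   have|
|childhood  to|
|on       make|
|forest   warm|
|vector       |

Derivation:
Line 1: ['night', 'read'] (min_width=10, slack=3)
Line 2: ['low', 'be', 'go', 'car'] (min_width=13, slack=0)
Line 3: ['tomato', 'line'] (min_width=11, slack=2)
Line 4: ['island', 'have'] (min_width=11, slack=2)
Line 5: ['childhood', 'to'] (min_width=12, slack=1)
Line 6: ['on', 'make'] (min_width=7, slack=6)
Line 7: ['forest', 'warm'] (min_width=11, slack=2)
Line 8: ['vector'] (min_width=6, slack=7)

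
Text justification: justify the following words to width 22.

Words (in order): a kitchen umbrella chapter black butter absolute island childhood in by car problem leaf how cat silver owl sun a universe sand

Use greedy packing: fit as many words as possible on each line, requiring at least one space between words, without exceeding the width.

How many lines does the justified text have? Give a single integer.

Answer: 7

Derivation:
Line 1: ['a', 'kitchen', 'umbrella'] (min_width=18, slack=4)
Line 2: ['chapter', 'black', 'butter'] (min_width=20, slack=2)
Line 3: ['absolute', 'island'] (min_width=15, slack=7)
Line 4: ['childhood', 'in', 'by', 'car'] (min_width=19, slack=3)
Line 5: ['problem', 'leaf', 'how', 'cat'] (min_width=20, slack=2)
Line 6: ['silver', 'owl', 'sun', 'a'] (min_width=16, slack=6)
Line 7: ['universe', 'sand'] (min_width=13, slack=9)
Total lines: 7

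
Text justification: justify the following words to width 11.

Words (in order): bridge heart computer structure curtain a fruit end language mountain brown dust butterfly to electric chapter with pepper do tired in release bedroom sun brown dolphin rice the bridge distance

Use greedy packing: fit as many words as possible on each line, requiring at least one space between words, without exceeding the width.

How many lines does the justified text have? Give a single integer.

Line 1: ['bridge'] (min_width=6, slack=5)
Line 2: ['heart'] (min_width=5, slack=6)
Line 3: ['computer'] (min_width=8, slack=3)
Line 4: ['structure'] (min_width=9, slack=2)
Line 5: ['curtain', 'a'] (min_width=9, slack=2)
Line 6: ['fruit', 'end'] (min_width=9, slack=2)
Line 7: ['language'] (min_width=8, slack=3)
Line 8: ['mountain'] (min_width=8, slack=3)
Line 9: ['brown', 'dust'] (min_width=10, slack=1)
Line 10: ['butterfly'] (min_width=9, slack=2)
Line 11: ['to', 'electric'] (min_width=11, slack=0)
Line 12: ['chapter'] (min_width=7, slack=4)
Line 13: ['with', 'pepper'] (min_width=11, slack=0)
Line 14: ['do', 'tired', 'in'] (min_width=11, slack=0)
Line 15: ['release'] (min_width=7, slack=4)
Line 16: ['bedroom', 'sun'] (min_width=11, slack=0)
Line 17: ['brown'] (min_width=5, slack=6)
Line 18: ['dolphin'] (min_width=7, slack=4)
Line 19: ['rice', 'the'] (min_width=8, slack=3)
Line 20: ['bridge'] (min_width=6, slack=5)
Line 21: ['distance'] (min_width=8, slack=3)
Total lines: 21

Answer: 21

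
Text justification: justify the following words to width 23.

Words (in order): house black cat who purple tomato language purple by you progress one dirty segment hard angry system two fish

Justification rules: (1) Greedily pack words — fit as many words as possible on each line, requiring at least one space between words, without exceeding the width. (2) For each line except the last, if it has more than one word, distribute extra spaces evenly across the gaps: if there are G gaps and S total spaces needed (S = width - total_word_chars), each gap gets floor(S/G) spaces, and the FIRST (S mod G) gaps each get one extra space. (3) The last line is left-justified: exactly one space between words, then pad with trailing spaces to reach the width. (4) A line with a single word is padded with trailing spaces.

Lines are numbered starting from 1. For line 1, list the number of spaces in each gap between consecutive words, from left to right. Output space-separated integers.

Answer: 3 2 2

Derivation:
Line 1: ['house', 'black', 'cat', 'who'] (min_width=19, slack=4)
Line 2: ['purple', 'tomato', 'language'] (min_width=22, slack=1)
Line 3: ['purple', 'by', 'you', 'progress'] (min_width=22, slack=1)
Line 4: ['one', 'dirty', 'segment', 'hard'] (min_width=22, slack=1)
Line 5: ['angry', 'system', 'two', 'fish'] (min_width=21, slack=2)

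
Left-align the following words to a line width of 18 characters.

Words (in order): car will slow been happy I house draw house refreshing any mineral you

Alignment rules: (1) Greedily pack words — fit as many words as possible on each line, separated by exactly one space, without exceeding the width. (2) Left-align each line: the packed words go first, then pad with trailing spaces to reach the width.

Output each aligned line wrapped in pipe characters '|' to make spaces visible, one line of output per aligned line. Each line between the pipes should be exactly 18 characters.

Answer: |car will slow been|
|happy I house draw|
|house refreshing  |
|any mineral you   |

Derivation:
Line 1: ['car', 'will', 'slow', 'been'] (min_width=18, slack=0)
Line 2: ['happy', 'I', 'house', 'draw'] (min_width=18, slack=0)
Line 3: ['house', 'refreshing'] (min_width=16, slack=2)
Line 4: ['any', 'mineral', 'you'] (min_width=15, slack=3)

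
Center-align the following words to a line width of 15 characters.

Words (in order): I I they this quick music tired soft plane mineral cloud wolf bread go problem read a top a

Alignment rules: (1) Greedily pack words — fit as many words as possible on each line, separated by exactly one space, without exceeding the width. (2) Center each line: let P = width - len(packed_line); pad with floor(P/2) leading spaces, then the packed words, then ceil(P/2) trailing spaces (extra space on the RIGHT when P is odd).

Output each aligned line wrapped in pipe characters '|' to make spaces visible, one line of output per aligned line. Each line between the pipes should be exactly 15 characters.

Line 1: ['I', 'I', 'they', 'this'] (min_width=13, slack=2)
Line 2: ['quick', 'music'] (min_width=11, slack=4)
Line 3: ['tired', 'soft'] (min_width=10, slack=5)
Line 4: ['plane', 'mineral'] (min_width=13, slack=2)
Line 5: ['cloud', 'wolf'] (min_width=10, slack=5)
Line 6: ['bread', 'go'] (min_width=8, slack=7)
Line 7: ['problem', 'read', 'a'] (min_width=14, slack=1)
Line 8: ['top', 'a'] (min_width=5, slack=10)

Answer: | I I they this |
|  quick music  |
|  tired soft   |
| plane mineral |
|  cloud wolf   |
|   bread go    |
|problem read a |
|     top a     |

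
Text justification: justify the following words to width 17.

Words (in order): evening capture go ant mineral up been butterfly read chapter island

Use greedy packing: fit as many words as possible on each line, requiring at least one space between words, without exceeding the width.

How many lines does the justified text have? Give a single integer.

Line 1: ['evening', 'capture'] (min_width=15, slack=2)
Line 2: ['go', 'ant', 'mineral', 'up'] (min_width=17, slack=0)
Line 3: ['been', 'butterfly'] (min_width=14, slack=3)
Line 4: ['read', 'chapter'] (min_width=12, slack=5)
Line 5: ['island'] (min_width=6, slack=11)
Total lines: 5

Answer: 5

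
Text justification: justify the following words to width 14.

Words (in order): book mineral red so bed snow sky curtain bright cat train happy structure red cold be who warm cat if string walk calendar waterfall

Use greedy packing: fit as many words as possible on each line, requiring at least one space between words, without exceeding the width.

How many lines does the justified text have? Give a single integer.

Answer: 12

Derivation:
Line 1: ['book', 'mineral'] (min_width=12, slack=2)
Line 2: ['red', 'so', 'bed'] (min_width=10, slack=4)
Line 3: ['snow', 'sky'] (min_width=8, slack=6)
Line 4: ['curtain', 'bright'] (min_width=14, slack=0)
Line 5: ['cat', 'train'] (min_width=9, slack=5)
Line 6: ['happy'] (min_width=5, slack=9)
Line 7: ['structure', 'red'] (min_width=13, slack=1)
Line 8: ['cold', 'be', 'who'] (min_width=11, slack=3)
Line 9: ['warm', 'cat', 'if'] (min_width=11, slack=3)
Line 10: ['string', 'walk'] (min_width=11, slack=3)
Line 11: ['calendar'] (min_width=8, slack=6)
Line 12: ['waterfall'] (min_width=9, slack=5)
Total lines: 12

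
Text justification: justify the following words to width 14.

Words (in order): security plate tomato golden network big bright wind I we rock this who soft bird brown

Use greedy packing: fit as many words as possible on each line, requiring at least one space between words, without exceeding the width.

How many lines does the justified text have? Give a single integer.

Line 1: ['security', 'plate'] (min_width=14, slack=0)
Line 2: ['tomato', 'golden'] (min_width=13, slack=1)
Line 3: ['network', 'big'] (min_width=11, slack=3)
Line 4: ['bright', 'wind', 'I'] (min_width=13, slack=1)
Line 5: ['we', 'rock', 'this'] (min_width=12, slack=2)
Line 6: ['who', 'soft', 'bird'] (min_width=13, slack=1)
Line 7: ['brown'] (min_width=5, slack=9)
Total lines: 7

Answer: 7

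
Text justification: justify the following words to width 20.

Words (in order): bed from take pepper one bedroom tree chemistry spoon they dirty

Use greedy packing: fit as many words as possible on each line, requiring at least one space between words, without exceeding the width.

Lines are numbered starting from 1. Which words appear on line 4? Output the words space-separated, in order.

Answer: dirty

Derivation:
Line 1: ['bed', 'from', 'take', 'pepper'] (min_width=20, slack=0)
Line 2: ['one', 'bedroom', 'tree'] (min_width=16, slack=4)
Line 3: ['chemistry', 'spoon', 'they'] (min_width=20, slack=0)
Line 4: ['dirty'] (min_width=5, slack=15)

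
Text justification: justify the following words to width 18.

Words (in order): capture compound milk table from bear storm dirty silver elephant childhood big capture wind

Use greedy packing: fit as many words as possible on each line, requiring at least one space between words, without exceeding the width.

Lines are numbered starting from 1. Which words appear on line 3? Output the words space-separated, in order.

Line 1: ['capture', 'compound'] (min_width=16, slack=2)
Line 2: ['milk', 'table', 'from'] (min_width=15, slack=3)
Line 3: ['bear', 'storm', 'dirty'] (min_width=16, slack=2)
Line 4: ['silver', 'elephant'] (min_width=15, slack=3)
Line 5: ['childhood', 'big'] (min_width=13, slack=5)
Line 6: ['capture', 'wind'] (min_width=12, slack=6)

Answer: bear storm dirty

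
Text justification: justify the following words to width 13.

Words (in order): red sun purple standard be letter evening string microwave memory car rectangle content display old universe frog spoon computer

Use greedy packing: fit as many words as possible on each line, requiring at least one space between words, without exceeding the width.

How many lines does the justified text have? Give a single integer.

Answer: 14

Derivation:
Line 1: ['red', 'sun'] (min_width=7, slack=6)
Line 2: ['purple'] (min_width=6, slack=7)
Line 3: ['standard', 'be'] (min_width=11, slack=2)
Line 4: ['letter'] (min_width=6, slack=7)
Line 5: ['evening'] (min_width=7, slack=6)
Line 6: ['string'] (min_width=6, slack=7)
Line 7: ['microwave'] (min_width=9, slack=4)
Line 8: ['memory', 'car'] (min_width=10, slack=3)
Line 9: ['rectangle'] (min_width=9, slack=4)
Line 10: ['content'] (min_width=7, slack=6)
Line 11: ['display', 'old'] (min_width=11, slack=2)
Line 12: ['universe', 'frog'] (min_width=13, slack=0)
Line 13: ['spoon'] (min_width=5, slack=8)
Line 14: ['computer'] (min_width=8, slack=5)
Total lines: 14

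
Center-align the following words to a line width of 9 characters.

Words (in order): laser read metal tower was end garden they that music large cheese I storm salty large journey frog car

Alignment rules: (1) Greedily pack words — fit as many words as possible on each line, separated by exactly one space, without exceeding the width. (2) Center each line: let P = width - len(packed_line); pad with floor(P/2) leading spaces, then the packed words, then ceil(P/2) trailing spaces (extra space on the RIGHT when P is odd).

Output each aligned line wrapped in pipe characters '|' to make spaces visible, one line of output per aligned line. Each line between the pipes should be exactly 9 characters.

Line 1: ['laser'] (min_width=5, slack=4)
Line 2: ['read'] (min_width=4, slack=5)
Line 3: ['metal'] (min_width=5, slack=4)
Line 4: ['tower', 'was'] (min_width=9, slack=0)
Line 5: ['end'] (min_width=3, slack=6)
Line 6: ['garden'] (min_width=6, slack=3)
Line 7: ['they', 'that'] (min_width=9, slack=0)
Line 8: ['music'] (min_width=5, slack=4)
Line 9: ['large'] (min_width=5, slack=4)
Line 10: ['cheese', 'I'] (min_width=8, slack=1)
Line 11: ['storm'] (min_width=5, slack=4)
Line 12: ['salty'] (min_width=5, slack=4)
Line 13: ['large'] (min_width=5, slack=4)
Line 14: ['journey'] (min_width=7, slack=2)
Line 15: ['frog', 'car'] (min_width=8, slack=1)

Answer: |  laser  |
|  read   |
|  metal  |
|tower was|
|   end   |
| garden  |
|they that|
|  music  |
|  large  |
|cheese I |
|  storm  |
|  salty  |
|  large  |
| journey |
|frog car |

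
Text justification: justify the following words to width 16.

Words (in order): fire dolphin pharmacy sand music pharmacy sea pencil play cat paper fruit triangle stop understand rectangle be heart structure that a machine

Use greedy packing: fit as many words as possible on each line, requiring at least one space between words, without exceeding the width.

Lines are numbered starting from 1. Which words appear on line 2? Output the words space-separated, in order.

Answer: pharmacy sand

Derivation:
Line 1: ['fire', 'dolphin'] (min_width=12, slack=4)
Line 2: ['pharmacy', 'sand'] (min_width=13, slack=3)
Line 3: ['music', 'pharmacy'] (min_width=14, slack=2)
Line 4: ['sea', 'pencil', 'play'] (min_width=15, slack=1)
Line 5: ['cat', 'paper', 'fruit'] (min_width=15, slack=1)
Line 6: ['triangle', 'stop'] (min_width=13, slack=3)
Line 7: ['understand'] (min_width=10, slack=6)
Line 8: ['rectangle', 'be'] (min_width=12, slack=4)
Line 9: ['heart', 'structure'] (min_width=15, slack=1)
Line 10: ['that', 'a', 'machine'] (min_width=14, slack=2)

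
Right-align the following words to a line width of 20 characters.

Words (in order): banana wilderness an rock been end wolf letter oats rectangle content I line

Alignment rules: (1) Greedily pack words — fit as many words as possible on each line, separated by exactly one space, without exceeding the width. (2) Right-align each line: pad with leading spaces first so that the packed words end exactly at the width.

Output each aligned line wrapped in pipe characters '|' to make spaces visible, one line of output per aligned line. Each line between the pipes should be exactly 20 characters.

Line 1: ['banana', 'wilderness', 'an'] (min_width=20, slack=0)
Line 2: ['rock', 'been', 'end', 'wolf'] (min_width=18, slack=2)
Line 3: ['letter', 'oats'] (min_width=11, slack=9)
Line 4: ['rectangle', 'content', 'I'] (min_width=19, slack=1)
Line 5: ['line'] (min_width=4, slack=16)

Answer: |banana wilderness an|
|  rock been end wolf|
|         letter oats|
| rectangle content I|
|                line|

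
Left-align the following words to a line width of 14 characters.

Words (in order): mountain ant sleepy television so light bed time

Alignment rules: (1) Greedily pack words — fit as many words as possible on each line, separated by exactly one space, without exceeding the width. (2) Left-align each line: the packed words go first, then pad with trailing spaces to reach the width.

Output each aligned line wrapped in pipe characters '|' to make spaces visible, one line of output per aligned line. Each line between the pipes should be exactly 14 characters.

Answer: |mountain ant  |
|sleepy        |
|television so |
|light bed time|

Derivation:
Line 1: ['mountain', 'ant'] (min_width=12, slack=2)
Line 2: ['sleepy'] (min_width=6, slack=8)
Line 3: ['television', 'so'] (min_width=13, slack=1)
Line 4: ['light', 'bed', 'time'] (min_width=14, slack=0)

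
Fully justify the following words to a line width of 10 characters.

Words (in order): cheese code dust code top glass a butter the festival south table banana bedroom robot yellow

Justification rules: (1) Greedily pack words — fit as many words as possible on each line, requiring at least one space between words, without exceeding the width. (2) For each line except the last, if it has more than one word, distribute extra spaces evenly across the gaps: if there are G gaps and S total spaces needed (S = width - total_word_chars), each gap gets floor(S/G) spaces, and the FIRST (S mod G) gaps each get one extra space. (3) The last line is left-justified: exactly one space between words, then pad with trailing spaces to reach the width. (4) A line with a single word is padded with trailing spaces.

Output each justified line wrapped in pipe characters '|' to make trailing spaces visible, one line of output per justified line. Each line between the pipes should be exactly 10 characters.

Answer: |cheese    |
|code  dust|
|code   top|
|glass    a|
|butter the|
|festival  |
|south     |
|table     |
|banana    |
|bedroom   |
|robot     |
|yellow    |

Derivation:
Line 1: ['cheese'] (min_width=6, slack=4)
Line 2: ['code', 'dust'] (min_width=9, slack=1)
Line 3: ['code', 'top'] (min_width=8, slack=2)
Line 4: ['glass', 'a'] (min_width=7, slack=3)
Line 5: ['butter', 'the'] (min_width=10, slack=0)
Line 6: ['festival'] (min_width=8, slack=2)
Line 7: ['south'] (min_width=5, slack=5)
Line 8: ['table'] (min_width=5, slack=5)
Line 9: ['banana'] (min_width=6, slack=4)
Line 10: ['bedroom'] (min_width=7, slack=3)
Line 11: ['robot'] (min_width=5, slack=5)
Line 12: ['yellow'] (min_width=6, slack=4)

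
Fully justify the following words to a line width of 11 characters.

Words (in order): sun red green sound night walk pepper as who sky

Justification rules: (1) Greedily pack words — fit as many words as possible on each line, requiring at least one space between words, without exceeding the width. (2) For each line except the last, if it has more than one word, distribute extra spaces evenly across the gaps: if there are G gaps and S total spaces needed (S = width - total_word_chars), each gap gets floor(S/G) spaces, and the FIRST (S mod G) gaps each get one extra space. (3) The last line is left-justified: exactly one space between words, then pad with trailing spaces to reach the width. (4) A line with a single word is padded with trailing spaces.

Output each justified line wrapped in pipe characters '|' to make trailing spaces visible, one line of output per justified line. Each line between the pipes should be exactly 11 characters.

Answer: |sun     red|
|green sound|
|night  walk|
|pepper   as|
|who sky    |

Derivation:
Line 1: ['sun', 'red'] (min_width=7, slack=4)
Line 2: ['green', 'sound'] (min_width=11, slack=0)
Line 3: ['night', 'walk'] (min_width=10, slack=1)
Line 4: ['pepper', 'as'] (min_width=9, slack=2)
Line 5: ['who', 'sky'] (min_width=7, slack=4)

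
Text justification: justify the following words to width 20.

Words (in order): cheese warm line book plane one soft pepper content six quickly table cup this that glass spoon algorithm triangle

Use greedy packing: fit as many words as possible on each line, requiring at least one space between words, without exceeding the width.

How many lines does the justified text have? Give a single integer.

Answer: 7

Derivation:
Line 1: ['cheese', 'warm', 'line'] (min_width=16, slack=4)
Line 2: ['book', 'plane', 'one', 'soft'] (min_width=19, slack=1)
Line 3: ['pepper', 'content', 'six'] (min_width=18, slack=2)
Line 4: ['quickly', 'table', 'cup'] (min_width=17, slack=3)
Line 5: ['this', 'that', 'glass'] (min_width=15, slack=5)
Line 6: ['spoon', 'algorithm'] (min_width=15, slack=5)
Line 7: ['triangle'] (min_width=8, slack=12)
Total lines: 7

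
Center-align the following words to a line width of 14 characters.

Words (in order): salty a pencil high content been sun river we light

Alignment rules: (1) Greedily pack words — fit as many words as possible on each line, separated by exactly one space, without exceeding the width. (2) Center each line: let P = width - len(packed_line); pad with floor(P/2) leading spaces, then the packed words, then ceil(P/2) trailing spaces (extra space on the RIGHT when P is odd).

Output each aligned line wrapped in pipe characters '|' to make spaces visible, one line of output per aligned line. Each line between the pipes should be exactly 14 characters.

Line 1: ['salty', 'a', 'pencil'] (min_width=14, slack=0)
Line 2: ['high', 'content'] (min_width=12, slack=2)
Line 3: ['been', 'sun', 'river'] (min_width=14, slack=0)
Line 4: ['we', 'light'] (min_width=8, slack=6)

Answer: |salty a pencil|
| high content |
|been sun river|
|   we light   |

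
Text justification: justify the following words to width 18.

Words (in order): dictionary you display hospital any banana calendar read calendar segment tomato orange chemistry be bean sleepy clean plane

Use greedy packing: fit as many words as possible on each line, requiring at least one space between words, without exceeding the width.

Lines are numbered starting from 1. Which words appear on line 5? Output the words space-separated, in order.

Answer: calendar segment

Derivation:
Line 1: ['dictionary', 'you'] (min_width=14, slack=4)
Line 2: ['display', 'hospital'] (min_width=16, slack=2)
Line 3: ['any', 'banana'] (min_width=10, slack=8)
Line 4: ['calendar', 'read'] (min_width=13, slack=5)
Line 5: ['calendar', 'segment'] (min_width=16, slack=2)
Line 6: ['tomato', 'orange'] (min_width=13, slack=5)
Line 7: ['chemistry', 'be', 'bean'] (min_width=17, slack=1)
Line 8: ['sleepy', 'clean', 'plane'] (min_width=18, slack=0)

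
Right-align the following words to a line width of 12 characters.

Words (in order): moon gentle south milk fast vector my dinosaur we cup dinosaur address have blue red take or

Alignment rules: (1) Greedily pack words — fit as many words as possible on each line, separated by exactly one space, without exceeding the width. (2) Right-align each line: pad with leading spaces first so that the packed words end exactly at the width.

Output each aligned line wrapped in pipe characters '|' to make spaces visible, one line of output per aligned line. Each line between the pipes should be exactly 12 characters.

Line 1: ['moon', 'gentle'] (min_width=11, slack=1)
Line 2: ['south', 'milk'] (min_width=10, slack=2)
Line 3: ['fast', 'vector'] (min_width=11, slack=1)
Line 4: ['my', 'dinosaur'] (min_width=11, slack=1)
Line 5: ['we', 'cup'] (min_width=6, slack=6)
Line 6: ['dinosaur'] (min_width=8, slack=4)
Line 7: ['address', 'have'] (min_width=12, slack=0)
Line 8: ['blue', 'red'] (min_width=8, slack=4)
Line 9: ['take', 'or'] (min_width=7, slack=5)

Answer: | moon gentle|
|  south milk|
| fast vector|
| my dinosaur|
|      we cup|
|    dinosaur|
|address have|
|    blue red|
|     take or|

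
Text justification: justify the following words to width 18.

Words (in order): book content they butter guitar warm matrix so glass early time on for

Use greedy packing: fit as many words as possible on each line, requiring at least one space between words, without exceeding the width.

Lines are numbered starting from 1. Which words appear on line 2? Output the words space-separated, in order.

Line 1: ['book', 'content', 'they'] (min_width=17, slack=1)
Line 2: ['butter', 'guitar', 'warm'] (min_width=18, slack=0)
Line 3: ['matrix', 'so', 'glass'] (min_width=15, slack=3)
Line 4: ['early', 'time', 'on', 'for'] (min_width=17, slack=1)

Answer: butter guitar warm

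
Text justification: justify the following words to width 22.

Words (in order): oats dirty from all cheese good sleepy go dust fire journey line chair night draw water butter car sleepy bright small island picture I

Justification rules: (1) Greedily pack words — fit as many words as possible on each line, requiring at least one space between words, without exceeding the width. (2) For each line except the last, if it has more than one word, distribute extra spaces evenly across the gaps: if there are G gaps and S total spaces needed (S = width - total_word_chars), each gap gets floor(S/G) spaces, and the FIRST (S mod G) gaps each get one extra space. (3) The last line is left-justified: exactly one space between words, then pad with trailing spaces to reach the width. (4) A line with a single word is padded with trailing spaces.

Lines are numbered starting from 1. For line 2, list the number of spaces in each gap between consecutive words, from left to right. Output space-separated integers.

Line 1: ['oats', 'dirty', 'from', 'all'] (min_width=19, slack=3)
Line 2: ['cheese', 'good', 'sleepy', 'go'] (min_width=21, slack=1)
Line 3: ['dust', 'fire', 'journey', 'line'] (min_width=22, slack=0)
Line 4: ['chair', 'night', 'draw', 'water'] (min_width=22, slack=0)
Line 5: ['butter', 'car', 'sleepy'] (min_width=17, slack=5)
Line 6: ['bright', 'small', 'island'] (min_width=19, slack=3)
Line 7: ['picture', 'I'] (min_width=9, slack=13)

Answer: 2 1 1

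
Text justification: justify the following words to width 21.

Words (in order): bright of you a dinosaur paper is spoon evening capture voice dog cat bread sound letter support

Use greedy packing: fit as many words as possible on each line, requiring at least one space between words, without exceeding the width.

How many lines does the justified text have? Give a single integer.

Answer: 5

Derivation:
Line 1: ['bright', 'of', 'you', 'a'] (min_width=15, slack=6)
Line 2: ['dinosaur', 'paper', 'is'] (min_width=17, slack=4)
Line 3: ['spoon', 'evening', 'capture'] (min_width=21, slack=0)
Line 4: ['voice', 'dog', 'cat', 'bread'] (min_width=19, slack=2)
Line 5: ['sound', 'letter', 'support'] (min_width=20, slack=1)
Total lines: 5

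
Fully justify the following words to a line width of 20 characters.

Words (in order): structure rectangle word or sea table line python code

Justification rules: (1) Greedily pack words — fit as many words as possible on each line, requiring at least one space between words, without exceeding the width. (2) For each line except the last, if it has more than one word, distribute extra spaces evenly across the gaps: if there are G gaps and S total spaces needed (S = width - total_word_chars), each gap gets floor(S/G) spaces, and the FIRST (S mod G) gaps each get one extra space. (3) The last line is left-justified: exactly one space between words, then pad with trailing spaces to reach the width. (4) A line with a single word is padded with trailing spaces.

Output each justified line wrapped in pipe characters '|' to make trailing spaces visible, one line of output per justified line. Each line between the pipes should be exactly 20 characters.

Line 1: ['structure', 'rectangle'] (min_width=19, slack=1)
Line 2: ['word', 'or', 'sea', 'table'] (min_width=17, slack=3)
Line 3: ['line', 'python', 'code'] (min_width=16, slack=4)

Answer: |structure  rectangle|
|word  or  sea  table|
|line python code    |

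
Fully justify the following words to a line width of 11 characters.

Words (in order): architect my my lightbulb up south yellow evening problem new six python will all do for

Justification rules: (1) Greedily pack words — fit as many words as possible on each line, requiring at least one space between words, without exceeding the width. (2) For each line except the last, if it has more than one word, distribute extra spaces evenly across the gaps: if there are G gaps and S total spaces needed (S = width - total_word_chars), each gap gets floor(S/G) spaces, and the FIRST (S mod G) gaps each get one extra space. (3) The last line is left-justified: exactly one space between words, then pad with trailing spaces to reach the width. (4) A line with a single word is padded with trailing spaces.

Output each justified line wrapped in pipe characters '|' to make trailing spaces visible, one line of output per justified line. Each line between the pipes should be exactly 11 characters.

Answer: |architect  |
|my       my|
|lightbulb  |
|up    south|
|yellow     |
|evening    |
|problem new|
|six  python|
|will all do|
|for        |

Derivation:
Line 1: ['architect'] (min_width=9, slack=2)
Line 2: ['my', 'my'] (min_width=5, slack=6)
Line 3: ['lightbulb'] (min_width=9, slack=2)
Line 4: ['up', 'south'] (min_width=8, slack=3)
Line 5: ['yellow'] (min_width=6, slack=5)
Line 6: ['evening'] (min_width=7, slack=4)
Line 7: ['problem', 'new'] (min_width=11, slack=0)
Line 8: ['six', 'python'] (min_width=10, slack=1)
Line 9: ['will', 'all', 'do'] (min_width=11, slack=0)
Line 10: ['for'] (min_width=3, slack=8)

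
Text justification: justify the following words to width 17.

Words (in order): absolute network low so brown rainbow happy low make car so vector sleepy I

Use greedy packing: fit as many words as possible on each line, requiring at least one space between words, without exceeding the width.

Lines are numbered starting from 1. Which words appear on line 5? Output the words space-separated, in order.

Line 1: ['absolute', 'network'] (min_width=16, slack=1)
Line 2: ['low', 'so', 'brown'] (min_width=12, slack=5)
Line 3: ['rainbow', 'happy', 'low'] (min_width=17, slack=0)
Line 4: ['make', 'car', 'so'] (min_width=11, slack=6)
Line 5: ['vector', 'sleepy', 'I'] (min_width=15, slack=2)

Answer: vector sleepy I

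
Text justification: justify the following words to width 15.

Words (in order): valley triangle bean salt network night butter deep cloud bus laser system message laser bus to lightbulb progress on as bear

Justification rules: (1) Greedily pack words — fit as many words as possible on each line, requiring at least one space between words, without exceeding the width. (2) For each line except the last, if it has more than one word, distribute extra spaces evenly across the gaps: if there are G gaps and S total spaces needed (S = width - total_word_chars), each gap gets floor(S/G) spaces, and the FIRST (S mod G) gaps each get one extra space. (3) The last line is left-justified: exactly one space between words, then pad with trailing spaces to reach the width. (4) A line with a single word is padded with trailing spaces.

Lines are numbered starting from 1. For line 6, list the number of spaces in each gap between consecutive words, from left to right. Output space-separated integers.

Answer: 2

Derivation:
Line 1: ['valley', 'triangle'] (min_width=15, slack=0)
Line 2: ['bean', 'salt'] (min_width=9, slack=6)
Line 3: ['network', 'night'] (min_width=13, slack=2)
Line 4: ['butter', 'deep'] (min_width=11, slack=4)
Line 5: ['cloud', 'bus', 'laser'] (min_width=15, slack=0)
Line 6: ['system', 'message'] (min_width=14, slack=1)
Line 7: ['laser', 'bus', 'to'] (min_width=12, slack=3)
Line 8: ['lightbulb'] (min_width=9, slack=6)
Line 9: ['progress', 'on', 'as'] (min_width=14, slack=1)
Line 10: ['bear'] (min_width=4, slack=11)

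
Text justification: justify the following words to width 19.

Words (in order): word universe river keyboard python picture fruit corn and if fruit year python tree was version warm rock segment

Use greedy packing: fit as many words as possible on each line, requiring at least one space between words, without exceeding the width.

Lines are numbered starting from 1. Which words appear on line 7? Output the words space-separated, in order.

Line 1: ['word', 'universe', 'river'] (min_width=19, slack=0)
Line 2: ['keyboard', 'python'] (min_width=15, slack=4)
Line 3: ['picture', 'fruit', 'corn'] (min_width=18, slack=1)
Line 4: ['and', 'if', 'fruit', 'year'] (min_width=17, slack=2)
Line 5: ['python', 'tree', 'was'] (min_width=15, slack=4)
Line 6: ['version', 'warm', 'rock'] (min_width=17, slack=2)
Line 7: ['segment'] (min_width=7, slack=12)

Answer: segment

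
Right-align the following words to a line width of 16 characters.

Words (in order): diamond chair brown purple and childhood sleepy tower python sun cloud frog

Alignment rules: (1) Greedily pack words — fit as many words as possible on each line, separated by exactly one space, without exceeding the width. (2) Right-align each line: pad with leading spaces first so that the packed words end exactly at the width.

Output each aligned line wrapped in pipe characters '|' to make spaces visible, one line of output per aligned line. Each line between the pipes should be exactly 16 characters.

Line 1: ['diamond', 'chair'] (min_width=13, slack=3)
Line 2: ['brown', 'purple', 'and'] (min_width=16, slack=0)
Line 3: ['childhood', 'sleepy'] (min_width=16, slack=0)
Line 4: ['tower', 'python', 'sun'] (min_width=16, slack=0)
Line 5: ['cloud', 'frog'] (min_width=10, slack=6)

Answer: |   diamond chair|
|brown purple and|
|childhood sleepy|
|tower python sun|
|      cloud frog|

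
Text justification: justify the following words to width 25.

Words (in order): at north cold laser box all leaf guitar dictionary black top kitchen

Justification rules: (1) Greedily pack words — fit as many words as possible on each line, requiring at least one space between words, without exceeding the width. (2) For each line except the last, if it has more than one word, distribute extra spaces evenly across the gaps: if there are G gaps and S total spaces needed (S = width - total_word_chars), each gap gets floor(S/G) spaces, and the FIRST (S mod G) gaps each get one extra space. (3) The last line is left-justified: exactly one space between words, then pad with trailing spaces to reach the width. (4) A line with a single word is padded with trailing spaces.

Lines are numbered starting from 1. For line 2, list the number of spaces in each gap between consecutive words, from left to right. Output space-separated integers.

Answer: 6 6

Derivation:
Line 1: ['at', 'north', 'cold', 'laser', 'box'] (min_width=23, slack=2)
Line 2: ['all', 'leaf', 'guitar'] (min_width=15, slack=10)
Line 3: ['dictionary', 'black', 'top'] (min_width=20, slack=5)
Line 4: ['kitchen'] (min_width=7, slack=18)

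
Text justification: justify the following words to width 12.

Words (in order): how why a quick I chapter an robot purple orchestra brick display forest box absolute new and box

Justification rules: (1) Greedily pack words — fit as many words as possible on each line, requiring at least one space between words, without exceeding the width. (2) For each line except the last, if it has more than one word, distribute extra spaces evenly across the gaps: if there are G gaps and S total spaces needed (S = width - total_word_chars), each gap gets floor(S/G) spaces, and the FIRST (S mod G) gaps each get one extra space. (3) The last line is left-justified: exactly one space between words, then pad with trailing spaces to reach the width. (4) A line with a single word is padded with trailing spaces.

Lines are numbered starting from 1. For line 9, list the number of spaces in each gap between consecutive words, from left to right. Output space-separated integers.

Answer: 1

Derivation:
Line 1: ['how', 'why', 'a'] (min_width=9, slack=3)
Line 2: ['quick', 'I'] (min_width=7, slack=5)
Line 3: ['chapter', 'an'] (min_width=10, slack=2)
Line 4: ['robot', 'purple'] (min_width=12, slack=0)
Line 5: ['orchestra'] (min_width=9, slack=3)
Line 6: ['brick'] (min_width=5, slack=7)
Line 7: ['display'] (min_width=7, slack=5)
Line 8: ['forest', 'box'] (min_width=10, slack=2)
Line 9: ['absolute', 'new'] (min_width=12, slack=0)
Line 10: ['and', 'box'] (min_width=7, slack=5)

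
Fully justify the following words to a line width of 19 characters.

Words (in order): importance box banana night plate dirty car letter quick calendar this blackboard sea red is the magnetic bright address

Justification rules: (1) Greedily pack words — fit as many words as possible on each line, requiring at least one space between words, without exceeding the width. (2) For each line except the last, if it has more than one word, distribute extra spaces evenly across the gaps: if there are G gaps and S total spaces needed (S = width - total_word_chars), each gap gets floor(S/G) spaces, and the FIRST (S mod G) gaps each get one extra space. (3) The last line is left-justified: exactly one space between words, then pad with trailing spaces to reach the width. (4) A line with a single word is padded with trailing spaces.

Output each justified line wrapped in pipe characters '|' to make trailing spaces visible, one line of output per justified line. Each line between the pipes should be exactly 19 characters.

Line 1: ['importance', 'box'] (min_width=14, slack=5)
Line 2: ['banana', 'night', 'plate'] (min_width=18, slack=1)
Line 3: ['dirty', 'car', 'letter'] (min_width=16, slack=3)
Line 4: ['quick', 'calendar', 'this'] (min_width=19, slack=0)
Line 5: ['blackboard', 'sea', 'red'] (min_width=18, slack=1)
Line 6: ['is', 'the', 'magnetic'] (min_width=15, slack=4)
Line 7: ['bright', 'address'] (min_width=14, slack=5)

Answer: |importance      box|
|banana  night plate|
|dirty   car  letter|
|quick calendar this|
|blackboard  sea red|
|is   the   magnetic|
|bright address     |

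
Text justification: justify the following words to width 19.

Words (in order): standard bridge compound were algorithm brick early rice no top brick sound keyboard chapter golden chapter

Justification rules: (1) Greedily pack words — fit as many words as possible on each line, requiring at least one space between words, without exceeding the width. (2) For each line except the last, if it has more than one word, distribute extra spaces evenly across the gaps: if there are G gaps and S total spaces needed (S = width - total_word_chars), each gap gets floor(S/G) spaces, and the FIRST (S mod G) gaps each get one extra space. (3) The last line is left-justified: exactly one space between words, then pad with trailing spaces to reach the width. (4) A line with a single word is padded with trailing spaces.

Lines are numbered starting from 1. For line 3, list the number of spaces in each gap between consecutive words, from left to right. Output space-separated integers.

Line 1: ['standard', 'bridge'] (min_width=15, slack=4)
Line 2: ['compound', 'were'] (min_width=13, slack=6)
Line 3: ['algorithm', 'brick'] (min_width=15, slack=4)
Line 4: ['early', 'rice', 'no', 'top'] (min_width=17, slack=2)
Line 5: ['brick', 'sound'] (min_width=11, slack=8)
Line 6: ['keyboard', 'chapter'] (min_width=16, slack=3)
Line 7: ['golden', 'chapter'] (min_width=14, slack=5)

Answer: 5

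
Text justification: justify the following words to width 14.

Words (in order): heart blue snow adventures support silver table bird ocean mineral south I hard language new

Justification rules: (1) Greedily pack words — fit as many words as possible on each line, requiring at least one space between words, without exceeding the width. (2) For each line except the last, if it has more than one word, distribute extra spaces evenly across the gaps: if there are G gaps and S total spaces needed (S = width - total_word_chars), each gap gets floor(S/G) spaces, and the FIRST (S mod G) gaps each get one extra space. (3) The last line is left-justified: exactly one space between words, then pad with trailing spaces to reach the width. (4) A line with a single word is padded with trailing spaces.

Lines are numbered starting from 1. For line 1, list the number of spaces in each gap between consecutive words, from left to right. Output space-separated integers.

Line 1: ['heart', 'blue'] (min_width=10, slack=4)
Line 2: ['snow'] (min_width=4, slack=10)
Line 3: ['adventures'] (min_width=10, slack=4)
Line 4: ['support', 'silver'] (min_width=14, slack=0)
Line 5: ['table', 'bird'] (min_width=10, slack=4)
Line 6: ['ocean', 'mineral'] (min_width=13, slack=1)
Line 7: ['south', 'I', 'hard'] (min_width=12, slack=2)
Line 8: ['language', 'new'] (min_width=12, slack=2)

Answer: 5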